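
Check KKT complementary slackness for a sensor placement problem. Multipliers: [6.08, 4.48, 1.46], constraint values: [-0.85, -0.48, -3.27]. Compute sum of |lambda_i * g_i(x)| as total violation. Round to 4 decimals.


KKT complementary slackness check:
lambda_1 * g_1 = 6.08 * -0.85 = -5.168
lambda_2 * g_2 = 4.48 * -0.48 = -2.1504
lambda_3 * g_3 = 1.46 * -3.27 = -4.7742
Total violation = 5.168 + 2.1504 + 4.7742 = 12.0926


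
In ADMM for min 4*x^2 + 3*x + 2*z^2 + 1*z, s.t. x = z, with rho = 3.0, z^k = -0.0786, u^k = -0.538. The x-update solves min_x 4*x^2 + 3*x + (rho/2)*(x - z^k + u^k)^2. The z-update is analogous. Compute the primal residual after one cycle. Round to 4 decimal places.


ADMM iteration with rho = 3.0, z^k = -0.0786, u^k = -0.538
Step 1: x-update.
Minimize 4*x^2 + 3*x + (3.0/2)*(x + 0.0786 - 0.538)^2
FOC: (2*4 + 3.0)*x = -3 + 3.0*(-0.0786 + 0.538)
x^{k+1} = -0.1474
Step 2: z-update.
Minimize 2*z^2 + 1*z + (3.0/2)*(-0.1474 - z - 0.538)^2
FOC: (2*2 + 3.0)*z = -1 + 3.0*(-0.1474 - 0.538)
z^{k+1} = -0.4366
Step 3: u-update.
u^{k+1} = -0.538 - 0.1474 + 0.4366 = -0.2488
Step 4: Primal residual = |-0.1474 + 0.4366| = 0.2892


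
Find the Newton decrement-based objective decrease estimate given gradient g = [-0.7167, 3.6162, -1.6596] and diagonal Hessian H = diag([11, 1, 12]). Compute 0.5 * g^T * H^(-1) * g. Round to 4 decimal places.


Step 1: H is diagonal, so H^(-1) * g = [-0.0652, 3.6162, -0.1383].
Step 2: g^T H^(-1) g = sum_i g_i^2 / H_ii
  = (-0.7167)^2/11 + (3.6162)^2/1 + (-1.6596)^2/12
  = 0.0467 + 13.0769 + 0.2295 = 13.3531
Step 3: Objective decrease = 0.5 * g^T H^(-1) g = 6.6766


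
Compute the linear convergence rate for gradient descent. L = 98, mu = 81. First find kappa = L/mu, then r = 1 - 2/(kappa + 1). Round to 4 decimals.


Step 1: Compute the condition number.
kappa = L/mu = 98/81 = 1.2099
Step 2: Compute the convergence rate.
r = 1 - 2/(kappa + 1) = 1 - 2*mu/(L + mu) = (L - mu)/(L + mu) = 17/179 = 0.095


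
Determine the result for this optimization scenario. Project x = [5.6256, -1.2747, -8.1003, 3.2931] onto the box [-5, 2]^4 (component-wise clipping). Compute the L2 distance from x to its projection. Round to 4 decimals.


Project each component onto [-5, 2].
clip(5.6256) = 2.0, clip(-1.2747) = -1.2747, clip(-8.1003) = -5.0, clip(3.2931) = 2.0
Projection = [2.0, -1.2747, -5.0, 2.0]
Squared diffs: [13.145, 0.0, 9.6119, 1.6721]
Distance = sqrt(24.429) = 4.9426


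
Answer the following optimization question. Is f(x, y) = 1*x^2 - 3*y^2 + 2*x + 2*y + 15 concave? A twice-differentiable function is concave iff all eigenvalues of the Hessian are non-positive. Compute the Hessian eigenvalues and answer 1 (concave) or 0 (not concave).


The Hessian of f(x,y) = 1*x^2 - 3*y^2 + 2*x + 2*y + 15 is:
H = [[2, 0], [0, -6]]
Trace = 2 - 6 = -4
Determinant = 2*-6 - (0)^2 = -12
Discriminant = (-4)^2 - 4*-12 = 64.0
Eigenvalues: lambda_1 = -6.0, lambda_2 = 2.0
The function is not concave.

0


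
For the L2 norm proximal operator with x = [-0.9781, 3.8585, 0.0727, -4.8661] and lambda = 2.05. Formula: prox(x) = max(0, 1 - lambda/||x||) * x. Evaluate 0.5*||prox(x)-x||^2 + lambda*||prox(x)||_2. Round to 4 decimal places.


Step 1: Compute ||x||.
||x|| = 6.2872
Step 2: Compute scaling factor.
scale = max(0, 1 - 2.05/6.2872) = 0.6739
Step 3: prox(x) = [-0.6592, 2.6004, 0.049, -3.2795]
||prox(x)|| = 4.2372
Step 4: Proximal objective.
0.5*||prox-x||^2 = 2.1013
lambda*||prox|| = 8.6863
Total = 10.7875


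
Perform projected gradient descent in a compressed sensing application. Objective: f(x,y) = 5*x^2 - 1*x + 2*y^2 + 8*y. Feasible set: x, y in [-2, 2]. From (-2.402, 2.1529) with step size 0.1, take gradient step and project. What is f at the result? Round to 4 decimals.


Step 1: Compute gradient at (-2.402, 2.1529).
grad_x = 2*5*-2.402 - 1 = -25.02
grad_y = 2*2*2.1529 + 8 = 16.6116
Step 2: Gradient step.
x_raw = -2.402 - 0.1*-25.02 = 0.1
y_raw = 2.1529 - 0.1*16.6116 = 0.4917
Step 3: Project onto [-2, 2].
x_proj = clip(0.1) = 0.1
y_proj = clip(0.4917) = 0.4917
Step 4: Evaluate f.
f(0.1, 0.4917) = 4.3675


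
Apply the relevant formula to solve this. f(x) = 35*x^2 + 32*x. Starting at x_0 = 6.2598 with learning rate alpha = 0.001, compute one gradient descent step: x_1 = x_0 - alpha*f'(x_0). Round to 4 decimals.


We compute the gradient at x_0 and apply the update.
f'(x) = 70*x + 32
f'(6.2598) = 70*6.2598 + 32 = 470.186
x_1 = 6.2598 - 0.001*470.186 = 5.7896


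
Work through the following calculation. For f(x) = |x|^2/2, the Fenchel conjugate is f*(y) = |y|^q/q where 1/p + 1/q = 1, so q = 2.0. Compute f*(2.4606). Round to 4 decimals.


The conjugate exponent q satisfies 1/p + 1/q = 1.
p = 2, so q = 2/(2 - 1) = 2.0
|y|^q = 2.4606^2.0 = 6.0546
f*(2.4606) = 6.0546 / 2.0 = 3.0273


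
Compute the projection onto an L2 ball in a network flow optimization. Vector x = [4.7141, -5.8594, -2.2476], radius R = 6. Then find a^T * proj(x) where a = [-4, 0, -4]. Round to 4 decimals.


Step 1: Compute ||x|| (intermediates to 6 decimals).
||x|| = sqrt(4.7141^2 + (-5.8594)^2 + (-2.2476)^2) = 7.849014
Step 2: Project.
Since ||x|| > R, scale = R/||x|| = 6/7.849014 = 0.764427, proj(x) = scale * x
proj(x) = [3.603585, -4.479084, -1.718126]
Step 3: Dot product.
a^T * proj(x) = -4*3.603585 + 0*(-4.479084) - 4*(-1.718126) = -7.5418


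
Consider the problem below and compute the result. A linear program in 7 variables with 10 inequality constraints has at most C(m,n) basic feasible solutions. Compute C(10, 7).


Each vertex corresponds to some choice of n active constraints out of m, so the number of vertices is at most C(m, n) = m! / (n!(m-n)!).
m = 10, n = 7
Numerator: 10 * 9 * 8 * 7 * 6 * 5 * 4
Denominator: 7! = 5040
C(10, 7) = 120


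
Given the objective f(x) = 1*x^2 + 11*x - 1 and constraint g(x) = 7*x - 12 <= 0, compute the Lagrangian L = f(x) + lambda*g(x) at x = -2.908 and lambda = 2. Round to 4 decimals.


Step 1: Evaluate f(x).
f(-2.908) = 1*(-2.908)^2 + 11*(-2.908) - 1 = -24.5315
Step 2: Evaluate g(x).
g(-2.908) = 7*-2.908 - 12 = -32.356
Step 3: Compute Lagrangian.
L = -24.5315 + 2*-32.356 = -89.2435


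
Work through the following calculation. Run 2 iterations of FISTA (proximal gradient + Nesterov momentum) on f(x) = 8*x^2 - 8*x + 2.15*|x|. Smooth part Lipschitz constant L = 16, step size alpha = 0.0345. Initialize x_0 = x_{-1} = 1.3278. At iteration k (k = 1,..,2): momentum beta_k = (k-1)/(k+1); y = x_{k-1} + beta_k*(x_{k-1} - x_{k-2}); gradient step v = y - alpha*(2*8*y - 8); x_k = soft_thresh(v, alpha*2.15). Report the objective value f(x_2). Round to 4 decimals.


FISTA on f(x) = 8*x^2 - 8*x + 2.15*|x|
L = 16, alpha = 0.0345
Iteration 1: beta = 0.0, y = 1.3278 + 0.0*(1.3278 - 1.3278) = 1.3278
  grad(y) = 13.2448, v = y - alpha*grad = 0.8709
  prox(v) = soft_thresh(0.8709, 0.0742) = 0.7967
Iteration 2: beta = 0.3333, y = 0.7967 + 0.3333*(0.7967 - 1.3278) = 0.6196
  grad(y) = 1.9142, v = y - alpha*grad = 0.5536
  prox(v) = soft_thresh(0.5536, 0.0742) = 0.4794
f(x_2) = 8*0.4794^2 - 8*0.4794 + 2.15*|0.4794| = -0.9659


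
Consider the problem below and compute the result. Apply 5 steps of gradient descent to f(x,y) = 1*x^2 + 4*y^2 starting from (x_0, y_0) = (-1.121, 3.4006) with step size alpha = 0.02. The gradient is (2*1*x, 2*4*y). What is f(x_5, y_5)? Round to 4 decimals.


Gradient descent on f(x,y) = 1*x^2 + 4*y^2.
Starting point: (-1.121, 3.4006), alpha = 0.02
Step 1: grad_x = 2*1*-1.121 = -2.242, grad_y = 2*4*3.4006 = 27.2048
  x_1 = -1.121 - 0.02*-2.242 = -1.0762
  y_1 = 3.4006 - 0.02*27.2048 = 2.8565
Step 2: grad_x = 2*1*-1.0762 = -2.1523, grad_y = 2*4*2.8565 = 22.852
  x_2 = -1.0762 - 0.02*-2.1523 = -1.0331
  y_2 = 2.8565 - 0.02*22.852 = 2.3995
Step 3: grad_x = 2*1*-1.0331 = -2.0662, grad_y = 2*4*2.3995 = 19.1957
  x_3 = -1.0331 - 0.02*-2.0662 = -0.9918
  y_3 = 2.3995 - 0.02*19.1957 = 2.0155
Step 4: grad_x = 2*1*-0.9918 = -1.9836, grad_y = 2*4*2.0155 = 16.1244
  x_4 = -0.9918 - 0.02*-1.9836 = -0.9521
  y_4 = 2.0155 - 0.02*16.1244 = 1.6931
Step 5: grad_x = 2*1*-0.9521 = -1.9042, grad_y = 2*4*1.6931 = 13.5445
  x_5 = -0.9521 - 0.02*-1.9042 = -0.914
  y_5 = 1.6931 - 0.02*13.5445 = 1.4222
f(-0.914, 1.4222) = 1*(-0.914)^2 + 4*1.4222^2 = 8.9257


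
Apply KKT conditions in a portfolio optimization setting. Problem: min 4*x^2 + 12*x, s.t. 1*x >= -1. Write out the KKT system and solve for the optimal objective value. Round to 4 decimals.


Step 1: Try lambda = 0 (constraint inactive).
x_unc = -12/(2*4) = -1.5
Check: 1*-1.5 = -1.5 < -1 -- violated!
Step 2: Constraint must be active: 1*x = -1
x* = -1/1 = -1.0
lambda = (2*4*(-1.0) + 12)/1 = 4.0
Step 3: Compute optimal value.
f(x*) = 4*(-1.0)^2 + 12*(-1.0) = -8.0


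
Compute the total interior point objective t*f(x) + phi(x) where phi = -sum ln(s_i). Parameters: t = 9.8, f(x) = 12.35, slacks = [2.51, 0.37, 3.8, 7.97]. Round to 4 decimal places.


Step 1: Compute log-barrier.
ln values: [0.9203, -0.9943, 1.335, 2.0757]
phi = -(0.9203 - 0.9943 + 1.335 + 2.0757) = -3.3367
Step 2: Compute augmented objective.
t*f(x) = 9.8*12.35 = 121.03
Total = 121.03 - 3.3367 = 117.6933


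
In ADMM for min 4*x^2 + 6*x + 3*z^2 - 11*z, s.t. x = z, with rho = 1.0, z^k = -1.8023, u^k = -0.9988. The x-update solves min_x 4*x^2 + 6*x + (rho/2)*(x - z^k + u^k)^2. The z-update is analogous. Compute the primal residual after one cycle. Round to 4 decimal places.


ADMM iteration with rho = 1.0, z^k = -1.8023, u^k = -0.9988
Step 1: x-update.
Minimize 4*x^2 + 6*x + (1.0/2)*(x + 1.8023 - 0.9988)^2
FOC: (2*4 + 1.0)*x = -6 + 1.0*(-1.8023 + 0.9988)
x^{k+1} = -0.7559
Step 2: z-update.
Minimize 3*z^2 - 11*z + (1.0/2)*(-0.7559 - z - 0.9988)^2
FOC: (2*3 + 1.0)*z = 11 + 1.0*(-0.7559 - 0.9988)
z^{k+1} = 1.3208
Step 3: u-update.
u^{k+1} = -0.9988 - 0.7559 - 1.3208 = -3.0755
Step 4: Primal residual = |-0.7559 - 1.3208| = 2.0767


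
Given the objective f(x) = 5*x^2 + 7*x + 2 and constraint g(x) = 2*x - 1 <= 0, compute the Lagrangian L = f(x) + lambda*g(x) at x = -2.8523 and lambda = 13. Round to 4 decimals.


Step 1: Evaluate f(x).
f(-2.8523) = 5*(-2.8523)^2 + 7*(-2.8523) + 2 = 22.712
Step 2: Evaluate g(x).
g(-2.8523) = 2*-2.8523 - 1 = -6.7046
Step 3: Compute Lagrangian.
L = 22.712 + 13*-6.7046 = -64.4478


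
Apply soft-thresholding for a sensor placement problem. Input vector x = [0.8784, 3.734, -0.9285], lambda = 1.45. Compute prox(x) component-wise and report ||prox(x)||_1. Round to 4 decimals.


Soft-thresholding with lambda = 1.45:
prox(0.8784) = sign(0.8784)*max(|0.8784| - 1.45, 0) = 0.0
prox(3.734) = sign(3.734)*max(|3.734| - 1.45, 0) = 2.284
prox(-0.9285) = sign(-0.9285)*max(|-0.9285| - 1.45, 0) = 0.0
prox(x) = [0.0, 2.284, 0.0]
||prox(x)||_1 = 0.0 + 2.284 + 0.0 = 2.284


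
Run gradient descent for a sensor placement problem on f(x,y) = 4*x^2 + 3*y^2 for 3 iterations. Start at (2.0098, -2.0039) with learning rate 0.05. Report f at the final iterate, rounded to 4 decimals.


Gradient descent on f(x,y) = 4*x^2 + 3*y^2.
Starting point: (2.0098, -2.0039), alpha = 0.05
Step 1: grad_x = 2*4*2.0098 = 16.0784, grad_y = 2*3*-2.0039 = -12.0234
  x_1 = 2.0098 - 0.05*16.0784 = 1.2059
  y_1 = -2.0039 - 0.05*-12.0234 = -1.4027
Step 2: grad_x = 2*4*1.2059 = 9.647, grad_y = 2*3*-1.4027 = -8.4164
  x_2 = 1.2059 - 0.05*9.647 = 0.7235
  y_2 = -1.4027 - 0.05*-8.4164 = -0.9819
Step 3: grad_x = 2*4*0.7235 = 5.7882, grad_y = 2*3*-0.9819 = -5.8915
  x_3 = 0.7235 - 0.05*5.7882 = 0.4341
  y_3 = -0.9819 - 0.05*-5.8915 = -0.6873
f(0.4341, -0.6873) = 4*0.4341^2 + 3*(-0.6873)^2 = 2.1711


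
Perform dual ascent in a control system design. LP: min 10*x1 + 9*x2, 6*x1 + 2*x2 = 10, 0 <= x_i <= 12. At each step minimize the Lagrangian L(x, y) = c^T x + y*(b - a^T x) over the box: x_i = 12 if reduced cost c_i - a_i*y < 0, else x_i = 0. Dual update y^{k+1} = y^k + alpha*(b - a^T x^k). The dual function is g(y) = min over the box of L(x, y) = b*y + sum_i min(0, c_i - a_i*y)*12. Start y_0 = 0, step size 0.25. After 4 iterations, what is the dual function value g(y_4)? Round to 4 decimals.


Dual ascent for LP: min 10*x1 + 9*x2, 6*x1 + 2*x2 = 10, 0 <= x_i <= 12
Step 1: y^k = 0.0, reduced costs: (10.0, 9.0)
  x^k = (0.0, 0.0), subgradient = b - a^T x = 10.0
  y^{k+1} = 0.0 + 0.25*10.0 = 2.5
Step 2: y^k = 2.5, reduced costs: (-5.0, 4.0)
  x^k = (12.0, 0.0), subgradient = b - a^T x = -62.0
  y^{k+1} = 2.5 + 0.25*-62.0 = -13.0
Step 3: y^k = -13.0, reduced costs: (88.0, 35.0)
  x^k = (0.0, 0.0), subgradient = b - a^T x = 10.0
  y^{k+1} = -13.0 + 0.25*10.0 = -10.5
Step 4: y^k = -10.5, reduced costs: (73.0, 30.0)
  x^k = (0.0, 0.0), subgradient = b - a^T x = 10.0
  y^{k+1} = -10.5 + 0.25*10.0 = -8.0
Dual objective at y_4 = -8.0: reduced costs (58.0, 25.0), box minimizer x = (0.0, 0.0)
g(y_4) = b*y + (c1 - a1*y)*x1 + (c2 - a2*y)*x2 = 10*(-8.0) + 58.0*0.0 + 25.0*0.0 = -80.0 + 0.0 + 0.0 = -80.0


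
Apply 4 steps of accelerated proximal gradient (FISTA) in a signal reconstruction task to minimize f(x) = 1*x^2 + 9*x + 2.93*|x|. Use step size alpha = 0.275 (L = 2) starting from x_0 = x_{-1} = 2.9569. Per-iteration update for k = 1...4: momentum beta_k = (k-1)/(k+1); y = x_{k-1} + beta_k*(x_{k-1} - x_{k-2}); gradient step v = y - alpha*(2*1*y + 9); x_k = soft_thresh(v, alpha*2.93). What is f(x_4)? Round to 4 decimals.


FISTA on f(x) = 1*x^2 + 9*x + 2.93*|x|
L = 2, alpha = 0.275
Iteration 1: beta = 0.0, y = 2.9569 + 0.0*(2.9569 - 2.9569) = 2.9569
  grad(y) = 14.9138, v = y - alpha*grad = -1.1444
  prox(v) = soft_thresh(-1.1444, 0.8058) = -0.3386
Iteration 2: beta = 0.3333, y = -0.3386 + 0.3333*(-0.3386 - 2.9569) = -1.4372
  grad(y) = 6.1257, v = y - alpha*grad = -3.1217
  prox(v) = soft_thresh(-3.1217, 0.8058) = -2.316
Iteration 3: beta = 0.5, y = -2.316 + 0.5*(-2.316 + 0.3386) = -3.3046
  grad(y) = 2.3907, v = y - alpha*grad = -3.9621
  prox(v) = soft_thresh(-3.9621, 0.8058) = -3.1563
Iteration 4: beta = 0.6, y = -3.1563 + 0.6*(-3.1563 + 2.316) = -3.6606
  grad(y) = 1.6789, v = y - alpha*grad = -4.1222
  prox(v) = soft_thresh(-4.1222, 0.8058) = -3.3165
f(x_4) = 1*(-3.3165)^2 + 9*(-3.3165) + 2.93*|-3.3165| = -9.132


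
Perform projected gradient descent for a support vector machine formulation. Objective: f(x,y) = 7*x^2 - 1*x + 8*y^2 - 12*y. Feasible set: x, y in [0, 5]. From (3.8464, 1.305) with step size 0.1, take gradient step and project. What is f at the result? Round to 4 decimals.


Step 1: Compute gradient at (3.8464, 1.305).
grad_x = 2*7*3.8464 - 1 = 52.8496
grad_y = 2*8*1.305 - 12 = 8.88
Step 2: Gradient step.
x_raw = 3.8464 - 0.1*52.8496 = -1.4386
y_raw = 1.305 - 0.1*8.88 = 0.417
Step 3: Project onto [0, 5].
x_proj = clip(-1.4386) = 0.0
y_proj = clip(0.417) = 0.417
Step 4: Evaluate f.
f(0.0, 0.417) = -3.6129


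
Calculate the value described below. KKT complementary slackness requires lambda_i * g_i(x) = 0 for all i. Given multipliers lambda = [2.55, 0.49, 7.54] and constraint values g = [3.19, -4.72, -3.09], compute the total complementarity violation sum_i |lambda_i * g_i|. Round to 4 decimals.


KKT complementary slackness check:
lambda_1 * g_1 = 2.55 * 3.19 = 8.1345
lambda_2 * g_2 = 0.49 * -4.72 = -2.3128
lambda_3 * g_3 = 7.54 * -3.09 = -23.2986
Total violation = 8.1345 + 2.3128 + 23.2986 = 33.7459


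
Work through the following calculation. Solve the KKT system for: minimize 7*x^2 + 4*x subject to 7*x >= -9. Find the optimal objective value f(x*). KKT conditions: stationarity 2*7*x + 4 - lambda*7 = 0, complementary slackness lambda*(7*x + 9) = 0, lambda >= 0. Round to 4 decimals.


Step 1: Try lambda = 0 (constraint inactive).
Stationarity: 2*7*x + 4 = 0
x* = -4/(2*7) = -2/7 = -0.2857 (rounded; the exact value -2/7 is used below)
Check constraint: 7*-0.2857 = -1.9999 >= -9 -- satisfied.
Step 2: Compute optimal value.
f(x*) = 7*(-2/7)^2 + 4*(-2/7) = -0.5714


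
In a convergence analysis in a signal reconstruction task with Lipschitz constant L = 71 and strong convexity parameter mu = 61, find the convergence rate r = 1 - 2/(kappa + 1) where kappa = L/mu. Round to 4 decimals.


Step 1: Compute the condition number.
kappa = L/mu = 71/61 = 1.1639
Step 2: Compute the convergence rate.
r = 1 - 2/(kappa + 1) = 1 - 2*mu/(L + mu) = (L - mu)/(L + mu) = 10/132 = 0.0758


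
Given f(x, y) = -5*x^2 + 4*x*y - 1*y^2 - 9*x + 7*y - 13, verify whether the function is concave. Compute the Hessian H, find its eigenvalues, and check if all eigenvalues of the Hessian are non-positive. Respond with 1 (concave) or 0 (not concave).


The Hessian of f(x,y) = -5*x^2 + 4*x*y - 1*y^2 - 9*x + 7*y - 13 is:
H = [[-10, 4], [4, -2]]
Trace = -10 - 2 = -12
Determinant = -10*-2 - (4)^2 = 4
Discriminant = (-12)^2 - 4*4 = 128.0
Eigenvalues: lambda_1 = -11.6569, lambda_2 = -0.3431
The function is concave.

1


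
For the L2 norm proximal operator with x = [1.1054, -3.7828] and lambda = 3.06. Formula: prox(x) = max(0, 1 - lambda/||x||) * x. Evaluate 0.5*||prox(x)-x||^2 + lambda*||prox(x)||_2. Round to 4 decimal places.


Step 1: Compute ||x||.
||x|| = 3.941
Step 2: Compute scaling factor.
scale = max(0, 1 - 3.06/3.941) = 0.2235
Step 3: prox(x) = [0.2471, -0.8456]
||prox(x)|| = 0.881
Step 4: Proximal objective.
0.5*||prox-x||^2 = 4.6818
lambda*||prox|| = 2.6959
Total = 7.3777


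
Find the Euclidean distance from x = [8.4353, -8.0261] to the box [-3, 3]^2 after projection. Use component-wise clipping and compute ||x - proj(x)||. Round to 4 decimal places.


Project each component onto [-3, 3].
clip(8.4353) = 3.0, clip(-8.0261) = -3.0
Projection = [3.0, -3.0]
Squared diffs: [29.5425, 25.2617]
Distance = sqrt(54.8042) = 7.403


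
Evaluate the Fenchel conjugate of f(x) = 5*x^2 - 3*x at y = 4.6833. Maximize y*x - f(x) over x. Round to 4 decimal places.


f*(y) = sup_x {y*x - a*x^2 - b*x} = sup_x {(y-b)*x - a*x^2}
FOC: (y - b) - 2a*x = 0 => x* = (y - b)/(2a)
x* = (4.6833 + 3)/(2*5) = 0.7683
f*(4.6833) = (y-b)^2/(4a) = (4.6833 + 3)^2/(4*5)
= 59.0331/20 = 2.9517


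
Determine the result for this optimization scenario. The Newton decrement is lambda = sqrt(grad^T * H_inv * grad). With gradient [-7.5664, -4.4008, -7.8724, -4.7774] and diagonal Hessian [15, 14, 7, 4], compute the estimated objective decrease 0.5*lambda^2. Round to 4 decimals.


Step 1: H is diagonal, so H^(-1) * g = [-0.5044, -0.3143, -1.1246, -1.1944].
Step 2: g^T H^(-1) g = sum_i g_i^2 / H_ii
  = (-7.5664)^2/15 + (-4.4008)^2/14 + (-7.8724)^2/7 + (-4.7774)^2/4
  = 3.8167 + 1.3834 + 8.8535 + 5.7059 = 19.7595
Step 3: Objective decrease = 0.5 * g^T H^(-1) g = 9.8797


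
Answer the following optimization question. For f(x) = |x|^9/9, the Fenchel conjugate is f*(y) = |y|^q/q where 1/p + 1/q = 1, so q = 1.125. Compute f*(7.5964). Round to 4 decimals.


The conjugate exponent q satisfies 1/p + 1/q = 1.
p = 9, so q = 9/(9 - 1) = 1.125
|y|^q = 7.5964^1.125 = 9.7878
f*(7.5964) = 9.7878 / 1.125 = 8.7002


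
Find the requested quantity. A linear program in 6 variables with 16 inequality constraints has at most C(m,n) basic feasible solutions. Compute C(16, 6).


Each vertex corresponds to some choice of n active constraints out of m, so the number of vertices is at most C(m, n) = m! / (n!(m-n)!).
m = 16, n = 6
Numerator: 16 * 15 * 14 * 13 * 12 * 11
Denominator: 6! = 720
C(16, 6) = 8008


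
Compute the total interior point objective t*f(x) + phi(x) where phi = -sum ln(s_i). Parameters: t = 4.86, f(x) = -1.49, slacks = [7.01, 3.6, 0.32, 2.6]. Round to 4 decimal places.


Step 1: Compute log-barrier.
ln values: [1.9473, 1.2809, -1.1394, 0.9555]
phi = -(1.9473 + 1.2809 - 1.1394 + 0.9555) = -3.0443
Step 2: Compute augmented objective.
t*f(x) = 4.86*-1.49 = -7.2414
Total = -7.2414 - 3.0443 = -10.2857


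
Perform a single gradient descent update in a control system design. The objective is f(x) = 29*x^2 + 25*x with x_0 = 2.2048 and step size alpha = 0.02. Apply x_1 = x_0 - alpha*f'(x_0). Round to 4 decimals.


We compute the gradient at x_0 and apply the update.
f'(x) = 58*x + 25
f'(2.2048) = 58*2.2048 + 25 = 152.8784
x_1 = 2.2048 - 0.02*152.8784 = -0.8528


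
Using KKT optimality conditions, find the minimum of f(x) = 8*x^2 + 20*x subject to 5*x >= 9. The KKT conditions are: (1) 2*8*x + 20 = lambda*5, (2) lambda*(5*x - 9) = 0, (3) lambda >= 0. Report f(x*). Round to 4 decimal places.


Step 1: Try lambda = 0 (constraint inactive).
x_unc = -20/(2*8) = -1.25
Check: 5*-1.25 = -6.25 < 9 -- violated!
Step 2: Constraint must be active: 5*x = 9
x* = 9/5 = 1.8
lambda = (2*8*1.8 + 20)/5 = 9.76
Step 3: Compute optimal value.
f(x*) = 8*1.8^2 + 20*1.8 = 61.92


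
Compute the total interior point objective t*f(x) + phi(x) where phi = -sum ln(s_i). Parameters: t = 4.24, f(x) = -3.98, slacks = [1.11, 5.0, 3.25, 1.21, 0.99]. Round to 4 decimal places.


Step 1: Compute log-barrier.
ln values: [0.1044, 1.6094, 1.1787, 0.1906, -0.0101]
phi = -(0.1044 + 1.6094 + 1.1787 + 0.1906 - 0.0101) = -3.073
Step 2: Compute augmented objective.
t*f(x) = 4.24*-3.98 = -16.8752
Total = -16.8752 - 3.073 = -19.9482


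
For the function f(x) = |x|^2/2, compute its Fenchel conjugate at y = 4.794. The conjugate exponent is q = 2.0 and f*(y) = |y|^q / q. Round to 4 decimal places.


The conjugate exponent q satisfies 1/p + 1/q = 1.
p = 2, so q = 2/(2 - 1) = 2.0
|y|^q = 4.794^2.0 = 22.9824
f*(4.794) = 22.9824 / 2.0 = 11.4912


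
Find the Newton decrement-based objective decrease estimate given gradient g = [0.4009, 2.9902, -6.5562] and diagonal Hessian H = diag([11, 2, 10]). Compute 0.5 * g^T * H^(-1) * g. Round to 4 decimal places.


Step 1: H is diagonal, so H^(-1) * g = [0.0364, 1.4951, -0.6556].
Step 2: g^T H^(-1) g = sum_i g_i^2 / H_ii
  = (0.4009)^2/11 + (2.9902)^2/2 + (-6.5562)^2/10
  = 0.0146 + 4.4706 + 4.2984 = 8.7836
Step 3: Objective decrease = 0.5 * g^T H^(-1) g = 4.3918


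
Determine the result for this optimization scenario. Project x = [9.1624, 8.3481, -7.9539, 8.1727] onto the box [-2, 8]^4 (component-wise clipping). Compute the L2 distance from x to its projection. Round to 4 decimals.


Project each component onto [-2, 8].
clip(9.1624) = 8.0, clip(8.3481) = 8.0, clip(-7.9539) = -2.0, clip(8.1727) = 8.0
Projection = [8.0, 8.0, -2.0, 8.0]
Squared diffs: [1.3512, 0.1212, 35.4489, 0.0298]
Distance = sqrt(36.9511) = 6.0787


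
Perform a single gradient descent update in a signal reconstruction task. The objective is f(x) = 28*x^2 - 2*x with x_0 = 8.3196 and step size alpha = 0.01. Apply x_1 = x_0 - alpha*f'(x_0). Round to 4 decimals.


We compute the gradient at x_0 and apply the update.
f'(x) = 56*x - 2
f'(8.3196) = 56*8.3196 - 2 = 463.8976
x_1 = 8.3196 - 0.01*463.8976 = 3.6806


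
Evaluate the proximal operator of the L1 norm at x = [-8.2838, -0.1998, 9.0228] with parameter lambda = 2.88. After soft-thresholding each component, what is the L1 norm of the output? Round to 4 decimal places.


Soft-thresholding with lambda = 2.88:
prox(-8.2838) = sign(-8.2838)*max(|-8.2838| - 2.88, 0) = -5.4038
prox(-0.1998) = sign(-0.1998)*max(|-0.1998| - 2.88, 0) = 0.0
prox(9.0228) = sign(9.0228)*max(|9.0228| - 2.88, 0) = 6.1428
prox(x) = [-5.4038, 0.0, 6.1428]
||prox(x)||_1 = 5.4038 + 0.0 + 6.1428 = 11.5466


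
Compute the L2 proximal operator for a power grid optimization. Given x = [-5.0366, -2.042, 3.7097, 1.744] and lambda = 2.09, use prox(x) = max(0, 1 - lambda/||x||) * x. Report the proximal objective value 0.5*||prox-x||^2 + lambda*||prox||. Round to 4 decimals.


Step 1: Compute ||x||.
||x|| = 6.8074
Step 2: Compute scaling factor.
scale = max(0, 1 - 2.09/6.8074) = 0.693
Step 3: prox(x) = [-3.4903, -1.4151, 2.5708, 1.2086]
||prox(x)|| = 4.7174
Step 4: Proximal objective.
0.5*||prox-x||^2 = 2.1841
lambda*||prox|| = 9.8594
Total = 12.0434


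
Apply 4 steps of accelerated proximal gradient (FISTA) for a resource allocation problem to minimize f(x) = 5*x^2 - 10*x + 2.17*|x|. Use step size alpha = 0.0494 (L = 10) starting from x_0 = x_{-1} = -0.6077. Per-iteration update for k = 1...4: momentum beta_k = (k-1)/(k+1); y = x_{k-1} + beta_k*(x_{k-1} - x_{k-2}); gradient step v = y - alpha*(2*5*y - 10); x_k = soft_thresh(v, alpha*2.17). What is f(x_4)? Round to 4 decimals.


FISTA on f(x) = 5*x^2 - 10*x + 2.17*|x|
L = 10, alpha = 0.0494
Iteration 1: beta = 0.0, y = -0.6077 + 0.0*(-0.6077 + 0.6077) = -0.6077
  grad(y) = -16.077, v = y - alpha*grad = 0.1865
  prox(v) = soft_thresh(0.1865, 0.1072) = 0.0793
Iteration 2: beta = 0.3333, y = 0.0793 + 0.3333*(0.0793 + 0.6077) = 0.3083
  grad(y) = -6.9169, v = y - alpha*grad = 0.65
  prox(v) = soft_thresh(0.65, 0.1072) = 0.5428
Iteration 3: beta = 0.5, y = 0.5428 + 0.5*(0.5428 - 0.0793) = 0.7746
  grad(y) = -2.2544, v = y - alpha*grad = 0.8859
  prox(v) = soft_thresh(0.8859, 0.1072) = 0.7787
Iteration 4: beta = 0.6, y = 0.7787 + 0.6*(0.7787 - 0.5428) = 0.9203
  grad(y) = -0.7972, v = y - alpha*grad = 0.9597
  prox(v) = soft_thresh(0.9597, 0.1072) = 0.8525
f(x_4) = 5*0.8525^2 - 10*0.8525 + 2.17*|0.8525| = -3.0413


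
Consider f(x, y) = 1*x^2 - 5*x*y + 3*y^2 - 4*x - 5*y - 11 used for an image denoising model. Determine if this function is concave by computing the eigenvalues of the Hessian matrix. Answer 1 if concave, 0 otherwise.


The Hessian of f(x,y) = 1*x^2 - 5*x*y + 3*y^2 - 4*x - 5*y - 11 is:
H = [[2, -5], [-5, 6]]
Trace = 2 + 6 = 8
Determinant = 2*6 - (-5)^2 = -13
Discriminant = (8)^2 - 4*-13 = 116.0
Eigenvalues: lambda_1 = -1.3852, lambda_2 = 9.3852
The function is not concave.

0


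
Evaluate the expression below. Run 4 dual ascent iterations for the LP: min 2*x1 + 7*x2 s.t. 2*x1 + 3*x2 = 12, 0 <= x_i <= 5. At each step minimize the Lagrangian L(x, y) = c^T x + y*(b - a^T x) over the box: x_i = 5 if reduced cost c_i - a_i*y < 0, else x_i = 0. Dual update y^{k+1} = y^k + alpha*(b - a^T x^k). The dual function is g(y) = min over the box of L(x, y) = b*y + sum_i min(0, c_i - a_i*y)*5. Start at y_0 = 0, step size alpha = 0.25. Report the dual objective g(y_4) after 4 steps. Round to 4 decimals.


Dual ascent for LP: min 2*x1 + 7*x2, 2*x1 + 3*x2 = 12, 0 <= x_i <= 5
Step 1: y^k = 0.0, reduced costs: (2.0, 7.0)
  x^k = (0.0, 0.0), subgradient = b - a^T x = 12.0
  y^{k+1} = 0.0 + 0.25*12.0 = 3.0
Step 2: y^k = 3.0, reduced costs: (-4.0, -2.0)
  x^k = (5.0, 5.0), subgradient = b - a^T x = -13.0
  y^{k+1} = 3.0 + 0.25*-13.0 = -0.25
Step 3: y^k = -0.25, reduced costs: (2.5, 7.75)
  x^k = (0.0, 0.0), subgradient = b - a^T x = 12.0
  y^{k+1} = -0.25 + 0.25*12.0 = 2.75
Step 4: y^k = 2.75, reduced costs: (-3.5, -1.25)
  x^k = (5.0, 5.0), subgradient = b - a^T x = -13.0
  y^{k+1} = 2.75 + 0.25*-13.0 = -0.5
Dual objective at y_4 = -0.5: reduced costs (3.0, 8.5), box minimizer x = (0.0, 0.0)
g(y_4) = b*y + (c1 - a1*y)*x1 + (c2 - a2*y)*x2 = 12*(-0.5) + 3.0*0.0 + 8.5*0.0 = -6.0 + 0.0 + 0.0 = -6.0


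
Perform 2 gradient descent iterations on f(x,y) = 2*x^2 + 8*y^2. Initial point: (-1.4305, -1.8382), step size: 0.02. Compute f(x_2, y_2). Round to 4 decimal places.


Gradient descent on f(x,y) = 2*x^2 + 8*y^2.
Starting point: (-1.4305, -1.8382), alpha = 0.02
Step 1: grad_x = 2*2*-1.4305 = -5.722, grad_y = 2*8*-1.8382 = -29.4112
  x_1 = -1.4305 - 0.02*-5.722 = -1.3161
  y_1 = -1.8382 - 0.02*-29.4112 = -1.25
Step 2: grad_x = 2*2*-1.3161 = -5.2642, grad_y = 2*8*-1.25 = -19.9996
  x_2 = -1.3161 - 0.02*-5.2642 = -1.2108
  y_2 = -1.25 - 0.02*-19.9996 = -0.85
f(-1.2108, -0.85) = 2*(-1.2108)^2 + 8*(-0.85)^2 = 8.7117


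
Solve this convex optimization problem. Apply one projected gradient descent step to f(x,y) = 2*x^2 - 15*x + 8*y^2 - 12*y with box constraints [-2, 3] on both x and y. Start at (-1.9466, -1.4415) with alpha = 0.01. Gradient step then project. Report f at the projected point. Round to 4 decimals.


Step 1: Compute gradient at (-1.9466, -1.4415).
grad_x = 2*2*-1.9466 - 15 = -22.7864
grad_y = 2*8*-1.4415 - 12 = -35.064
Step 2: Gradient step.
x_raw = -1.9466 - 0.01*-22.7864 = -1.7187
y_raw = -1.4415 - 0.01*-35.064 = -1.0909
Step 3: Project onto [-2, 3].
x_proj = clip(-1.7187) = -1.7187
y_proj = clip(-1.0909) = -1.0909
Step 4: Evaluate f.
f(-1.7187, -1.0909) = 54.2993


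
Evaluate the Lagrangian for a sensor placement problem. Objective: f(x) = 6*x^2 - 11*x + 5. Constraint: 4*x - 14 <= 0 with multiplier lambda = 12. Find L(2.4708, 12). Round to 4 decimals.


Step 1: Evaluate f(x).
f(2.4708) = 6*2.4708^2 - 11*2.4708 + 5 = 14.4503
Step 2: Evaluate g(x).
g(2.4708) = 4*2.4708 - 14 = -4.1168
Step 3: Compute Lagrangian.
L = 14.4503 + 12*-4.1168 = -34.9513


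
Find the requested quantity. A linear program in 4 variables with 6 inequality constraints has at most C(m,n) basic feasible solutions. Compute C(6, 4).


Each vertex corresponds to some choice of n active constraints out of m, so the number of vertices is at most C(m, n) = m! / (n!(m-n)!).
m = 6, n = 4
Numerator: 6 * 5 * 4 * 3
Denominator: 4! = 24
C(6, 4) = 15


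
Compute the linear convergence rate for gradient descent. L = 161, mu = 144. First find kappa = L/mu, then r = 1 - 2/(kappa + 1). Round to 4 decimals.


Step 1: Compute the condition number.
kappa = L/mu = 161/144 = 1.1181
Step 2: Compute the convergence rate.
r = 1 - 2/(kappa + 1) = 1 - 2*mu/(L + mu) = (L - mu)/(L + mu) = 17/305 = 0.0557


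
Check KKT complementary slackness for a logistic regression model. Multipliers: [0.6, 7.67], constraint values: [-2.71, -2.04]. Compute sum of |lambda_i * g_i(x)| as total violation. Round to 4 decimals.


KKT complementary slackness check:
lambda_1 * g_1 = 0.6 * -2.71 = -1.626
lambda_2 * g_2 = 7.67 * -2.04 = -15.6468
Total violation = 1.626 + 15.6468 = 17.2728


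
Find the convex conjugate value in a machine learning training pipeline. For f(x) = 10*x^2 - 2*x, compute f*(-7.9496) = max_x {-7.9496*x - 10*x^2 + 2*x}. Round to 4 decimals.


f*(y) = sup_x {y*x - a*x^2 - b*x} = sup_x {(y-b)*x - a*x^2}
FOC: (y - b) - 2a*x = 0 => x* = (y - b)/(2a)
x* = (-7.9496 + 2)/(2*10) = -0.2975
f*(-7.9496) = (y-b)^2/(4a) = (-7.9496 + 2)^2/(4*10)
= 35.3977/40 = 0.8849


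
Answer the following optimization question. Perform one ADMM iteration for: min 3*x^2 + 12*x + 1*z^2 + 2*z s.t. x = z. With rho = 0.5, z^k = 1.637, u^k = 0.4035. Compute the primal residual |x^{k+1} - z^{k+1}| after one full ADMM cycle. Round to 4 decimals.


ADMM iteration with rho = 0.5, z^k = 1.637, u^k = 0.4035
Step 1: x-update.
Minimize 3*x^2 + 12*x + (0.5/2)*(x - 1.637 + 0.4035)^2
FOC: (2*3 + 0.5)*x = -12 + 0.5*(1.637 - 0.4035)
x^{k+1} = -1.7513
Step 2: z-update.
Minimize 1*z^2 + 2*z + (0.5/2)*(-1.7513 - z + 0.4035)^2
FOC: (2*1 + 0.5)*z = -2 + 0.5*(-1.7513 + 0.4035)
z^{k+1} = -1.0696
Step 3: u-update.
u^{k+1} = 0.4035 - 1.7513 + 1.0696 = -0.2782
Step 4: Primal residual = |-1.7513 + 1.0696| = 0.6817


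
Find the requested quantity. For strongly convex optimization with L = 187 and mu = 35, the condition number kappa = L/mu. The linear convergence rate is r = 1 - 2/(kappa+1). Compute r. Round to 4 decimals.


Step 1: Compute the condition number.
kappa = L/mu = 187/35 = 5.3429
Step 2: Compute the convergence rate.
r = 1 - 2/(kappa + 1) = 1 - 2*mu/(L + mu) = (L - mu)/(L + mu) = 152/222 = 0.6847


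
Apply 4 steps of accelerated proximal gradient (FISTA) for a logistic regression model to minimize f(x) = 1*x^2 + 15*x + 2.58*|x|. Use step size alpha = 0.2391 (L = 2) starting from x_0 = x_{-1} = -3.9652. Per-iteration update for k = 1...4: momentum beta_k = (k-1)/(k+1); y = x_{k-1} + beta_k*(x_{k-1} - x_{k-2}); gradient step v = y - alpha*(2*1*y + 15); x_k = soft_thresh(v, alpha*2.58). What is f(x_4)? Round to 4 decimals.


FISTA on f(x) = 1*x^2 + 15*x + 2.58*|x|
L = 2, alpha = 0.2391
Iteration 1: beta = 0.0, y = -3.9652 + 0.0*(-3.9652 + 3.9652) = -3.9652
  grad(y) = 7.0696, v = y - alpha*grad = -5.6555
  prox(v) = soft_thresh(-5.6555, 0.6169) = -5.0387
Iteration 2: beta = 0.3333, y = -5.0387 + 0.3333*(-5.0387 + 3.9652) = -5.3965
  grad(y) = 4.207, v = y - alpha*grad = -6.4024
  prox(v) = soft_thresh(-6.4024, 0.6169) = -5.7855
Iteration 3: beta = 0.5, y = -5.7855 + 0.5*(-5.7855 + 5.0387) = -6.1589
  grad(y) = 2.6821, v = y - alpha*grad = -6.8002
  prox(v) = soft_thresh(-6.8002, 0.6169) = -6.1834
Iteration 4: beta = 0.6, y = -6.1834 + 0.6*(-6.1834 + 5.7855) = -6.4221
  grad(y) = 2.1559, v = y - alpha*grad = -6.9375
  prox(v) = soft_thresh(-6.9375, 0.6169) = -6.3207
f(x_4) = 1*(-6.3207)^2 + 15*(-6.3207) + 2.58*|-6.3207| = -38.5519


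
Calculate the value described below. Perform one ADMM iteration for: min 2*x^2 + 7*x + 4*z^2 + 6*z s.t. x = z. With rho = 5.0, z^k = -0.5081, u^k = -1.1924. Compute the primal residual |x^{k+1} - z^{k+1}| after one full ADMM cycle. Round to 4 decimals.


ADMM iteration with rho = 5.0, z^k = -0.5081, u^k = -1.1924
Step 1: x-update.
Minimize 2*x^2 + 7*x + (5.0/2)*(x + 0.5081 - 1.1924)^2
FOC: (2*2 + 5.0)*x = -7 + 5.0*(-0.5081 + 1.1924)
x^{k+1} = -0.3976
Step 2: z-update.
Minimize 4*z^2 + 6*z + (5.0/2)*(-0.3976 - z - 1.1924)^2
FOC: (2*4 + 5.0)*z = -6 + 5.0*(-0.3976 - 1.1924)
z^{k+1} = -1.0731
Step 3: u-update.
u^{k+1} = -1.1924 - 0.3976 + 1.0731 = -0.5169
Step 4: Primal residual = |-0.3976 + 1.0731| = 0.6755


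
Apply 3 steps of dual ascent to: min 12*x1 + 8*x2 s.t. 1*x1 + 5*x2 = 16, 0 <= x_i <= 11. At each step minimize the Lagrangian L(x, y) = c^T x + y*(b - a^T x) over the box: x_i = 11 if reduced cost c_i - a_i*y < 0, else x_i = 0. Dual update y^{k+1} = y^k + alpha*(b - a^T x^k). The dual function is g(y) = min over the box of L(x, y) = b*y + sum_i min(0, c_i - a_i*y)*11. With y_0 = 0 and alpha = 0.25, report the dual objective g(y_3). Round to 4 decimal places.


Dual ascent for LP: min 12*x1 + 8*x2, 1*x1 + 5*x2 = 16, 0 <= x_i <= 11
Step 1: y^k = 0.0, reduced costs: (12.0, 8.0)
  x^k = (0.0, 0.0), subgradient = b - a^T x = 16.0
  y^{k+1} = 0.0 + 0.25*16.0 = 4.0
Step 2: y^k = 4.0, reduced costs: (8.0, -12.0)
  x^k = (0.0, 11.0), subgradient = b - a^T x = -39.0
  y^{k+1} = 4.0 + 0.25*-39.0 = -5.75
Step 3: y^k = -5.75, reduced costs: (17.75, 36.75)
  x^k = (0.0, 0.0), subgradient = b - a^T x = 16.0
  y^{k+1} = -5.75 + 0.25*16.0 = -1.75
Dual objective at y_3 = -1.75: reduced costs (13.75, 16.75), box minimizer x = (0.0, 0.0)
g(y_3) = b*y + (c1 - a1*y)*x1 + (c2 - a2*y)*x2 = 16*(-1.75) + 13.75*0.0 + 16.75*0.0 = -28.0 + 0.0 + 0.0 = -28.0


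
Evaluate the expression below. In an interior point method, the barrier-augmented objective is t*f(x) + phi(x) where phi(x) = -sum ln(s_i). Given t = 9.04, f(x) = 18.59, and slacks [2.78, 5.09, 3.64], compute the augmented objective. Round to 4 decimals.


Step 1: Compute log-barrier.
ln values: [1.0225, 1.6273, 1.292]
phi = -(1.0225 + 1.6273 + 1.292) = -3.9417
Step 2: Compute augmented objective.
t*f(x) = 9.04*18.59 = 168.0536
Total = 168.0536 - 3.9417 = 164.1119


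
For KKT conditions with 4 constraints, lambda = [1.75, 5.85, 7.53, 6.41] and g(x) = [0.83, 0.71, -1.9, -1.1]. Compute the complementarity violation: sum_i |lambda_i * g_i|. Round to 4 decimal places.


KKT complementary slackness check:
lambda_1 * g_1 = 1.75 * 0.83 = 1.4525
lambda_2 * g_2 = 5.85 * 0.71 = 4.1535
lambda_3 * g_3 = 7.53 * -1.9 = -14.307
lambda_4 * g_4 = 6.41 * -1.1 = -7.051
Total violation = 1.4525 + 4.1535 + 14.307 + 7.051 = 26.964


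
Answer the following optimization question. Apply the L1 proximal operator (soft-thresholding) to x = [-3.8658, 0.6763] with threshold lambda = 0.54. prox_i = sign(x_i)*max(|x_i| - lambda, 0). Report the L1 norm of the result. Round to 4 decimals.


Soft-thresholding with lambda = 0.54:
prox(-3.8658) = sign(-3.8658)*max(|-3.8658| - 0.54, 0) = -3.3258
prox(0.6763) = sign(0.6763)*max(|0.6763| - 0.54, 0) = 0.1363
prox(x) = [-3.3258, 0.1363]
||prox(x)||_1 = 3.3258 + 0.1363 = 3.4621


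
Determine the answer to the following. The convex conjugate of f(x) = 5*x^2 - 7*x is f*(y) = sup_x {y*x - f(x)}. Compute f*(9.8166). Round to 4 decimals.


f*(y) = sup_x {y*x - a*x^2 - b*x} = sup_x {(y-b)*x - a*x^2}
FOC: (y - b) - 2a*x = 0 => x* = (y - b)/(2a)
x* = (9.8166 + 7)/(2*5) = 1.6817
f*(9.8166) = (y-b)^2/(4a) = (9.8166 + 7)^2/(4*5)
= 282.798/20 = 14.1399


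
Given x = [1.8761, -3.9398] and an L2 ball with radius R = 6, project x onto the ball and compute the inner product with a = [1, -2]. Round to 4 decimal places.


Step 1: Compute ||x|| (intermediates to 6 decimals).
||x|| = sqrt(1.8761^2 + (-3.9398)^2) = 4.363688
Step 2: Project.
Since ||x|| <= R, proj = x (no scaling needed).
proj(x) = [1.8761, -3.9398]
Step 3: Dot product.
a^T * proj(x) = 1*1.8761 - 2*(-3.9398) = 9.7557


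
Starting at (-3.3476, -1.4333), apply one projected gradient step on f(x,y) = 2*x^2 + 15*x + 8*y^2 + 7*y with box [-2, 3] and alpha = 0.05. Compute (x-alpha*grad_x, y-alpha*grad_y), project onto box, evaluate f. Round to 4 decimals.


Step 1: Compute gradient at (-3.3476, -1.4333).
grad_x = 2*2*-3.3476 + 15 = 1.6096
grad_y = 2*8*-1.4333 + 7 = -15.9328
Step 2: Gradient step.
x_raw = -3.3476 - 0.05*1.6096 = -3.4281
y_raw = -1.4333 - 0.05*-15.9328 = -0.6367
Step 3: Project onto [-2, 3].
x_proj = clip(-3.4281) = -2.0
y_proj = clip(-0.6367) = -0.6367
Step 4: Evaluate f.
f(-2.0, -0.6367) = -23.2139


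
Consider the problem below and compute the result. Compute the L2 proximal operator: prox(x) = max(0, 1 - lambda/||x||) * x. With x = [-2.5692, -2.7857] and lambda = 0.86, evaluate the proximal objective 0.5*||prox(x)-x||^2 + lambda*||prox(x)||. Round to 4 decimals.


Step 1: Compute ||x||.
||x|| = 3.7896
Step 2: Compute scaling factor.
scale = max(0, 1 - 0.86/3.7896) = 0.7731
Step 3: prox(x) = [-1.9862, -2.1535]
||prox(x)|| = 2.9296
Step 4: Proximal objective.
0.5*||prox-x||^2 = 0.3698
lambda*||prox|| = 2.5195
Total = 2.8892


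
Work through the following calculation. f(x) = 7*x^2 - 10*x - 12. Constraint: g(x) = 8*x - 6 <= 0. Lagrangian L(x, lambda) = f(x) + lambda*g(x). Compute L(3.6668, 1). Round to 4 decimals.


Step 1: Evaluate f(x).
f(3.6668) = 7*3.6668^2 - 10*3.6668 - 12 = 45.45
Step 2: Evaluate g(x).
g(3.6668) = 8*3.6668 - 6 = 23.3344
Step 3: Compute Lagrangian.
L = 45.45 + 1*23.3344 = 68.7844


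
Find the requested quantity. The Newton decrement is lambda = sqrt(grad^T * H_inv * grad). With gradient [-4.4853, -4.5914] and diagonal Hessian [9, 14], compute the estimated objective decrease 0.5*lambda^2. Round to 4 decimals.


Step 1: H is diagonal, so H^(-1) * g = [-0.4984, -0.328].
Step 2: g^T H^(-1) g = sum_i g_i^2 / H_ii
  = (-4.4853)^2/9 + (-4.5914)^2/14
  = 2.2353 + 1.5058 = 3.7411
Step 3: Objective decrease = 0.5 * g^T H^(-1) g = 1.8706


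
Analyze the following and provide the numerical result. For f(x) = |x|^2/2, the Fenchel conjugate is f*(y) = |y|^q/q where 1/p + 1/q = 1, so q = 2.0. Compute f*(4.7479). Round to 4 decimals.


The conjugate exponent q satisfies 1/p + 1/q = 1.
p = 2, so q = 2/(2 - 1) = 2.0
|y|^q = 4.7479^2.0 = 22.5426
f*(4.7479) = 22.5426 / 2.0 = 11.2713


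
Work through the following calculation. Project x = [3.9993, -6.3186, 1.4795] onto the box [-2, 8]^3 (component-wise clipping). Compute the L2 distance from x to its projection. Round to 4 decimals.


Project each component onto [-2, 8].
clip(3.9993) = 3.9993, clip(-6.3186) = -2.0, clip(1.4795) = 1.4795
Projection = [3.9993, -2.0, 1.4795]
Squared diffs: [0.0, 18.6503, 0.0]
Distance = sqrt(18.6503) = 4.3186


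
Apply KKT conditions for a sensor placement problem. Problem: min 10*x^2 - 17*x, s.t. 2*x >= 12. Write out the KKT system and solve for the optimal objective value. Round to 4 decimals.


Step 1: Try lambda = 0 (constraint inactive).
x_unc = 17/(2*10) = 0.85
Check: 2*0.85 = 1.7 < 12 -- violated!
Step 2: Constraint must be active: 2*x = 12
x* = 12/2 = 6.0
lambda = (2*10*6.0 - 17)/2 = 51.5
Step 3: Compute optimal value.
f(x*) = 10*6.0^2 - 17*6.0 = 258.0


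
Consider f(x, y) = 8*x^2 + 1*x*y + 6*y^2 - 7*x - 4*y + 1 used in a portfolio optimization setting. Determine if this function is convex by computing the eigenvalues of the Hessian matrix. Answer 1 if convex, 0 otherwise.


The Hessian of f(x,y) = 8*x^2 + 1*x*y + 6*y^2 - 7*x - 4*y + 1 is:
H = [[16, 1], [1, 12]]
Trace = 16 + 12 = 28
Determinant = 16*12 - (1)^2 = 191
Discriminant = (28)^2 - 4*191 = 20.0
Eigenvalues: lambda_1 = 11.7639, lambda_2 = 16.2361
The function is convex.

1


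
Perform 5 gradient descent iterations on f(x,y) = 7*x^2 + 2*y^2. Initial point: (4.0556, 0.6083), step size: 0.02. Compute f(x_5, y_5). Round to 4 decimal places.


Gradient descent on f(x,y) = 7*x^2 + 2*y^2.
Starting point: (4.0556, 0.6083), alpha = 0.02
Step 1: grad_x = 2*7*4.0556 = 56.7784, grad_y = 2*2*0.6083 = 2.4332
  x_1 = 4.0556 - 0.02*56.7784 = 2.92
  y_1 = 0.6083 - 0.02*2.4332 = 0.5596
Step 2: grad_x = 2*7*2.92 = 40.8804, grad_y = 2*2*0.5596 = 2.2385
  x_2 = 2.92 - 0.02*40.8804 = 2.1024
  y_2 = 0.5596 - 0.02*2.2385 = 0.5149
Step 3: grad_x = 2*7*2.1024 = 29.4339, grad_y = 2*2*0.5149 = 2.0595
  x_3 = 2.1024 - 0.02*29.4339 = 1.5137
  y_3 = 0.5149 - 0.02*2.0595 = 0.4737
Step 4: grad_x = 2*7*1.5137 = 21.1924, grad_y = 2*2*0.4737 = 1.8947
  x_4 = 1.5137 - 0.02*21.1924 = 1.0899
  y_4 = 0.4737 - 0.02*1.8947 = 0.4358
Step 5: grad_x = 2*7*1.0899 = 15.2585, grad_y = 2*2*0.4358 = 1.7431
  x_5 = 1.0899 - 0.02*15.2585 = 0.7847
  y_5 = 0.4358 - 0.02*1.7431 = 0.4009
f(0.7847, 0.4009) = 7*0.7847^2 + 2*0.4009^2 = 4.632
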